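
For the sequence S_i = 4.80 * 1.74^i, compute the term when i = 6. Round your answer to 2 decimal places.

S_6 = 4.8 * 1.74^6 ≈ 4.8 * 27.7521 ≈ 133.21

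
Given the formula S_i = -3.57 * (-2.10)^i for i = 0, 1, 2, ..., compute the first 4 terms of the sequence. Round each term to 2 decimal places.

This is a geometric sequence.
i=0: S_0 = -3.57 * (-2.1)^0 = -3.57
i=1: S_1 = -3.57 * (-2.1)^1 ≈ 7.5
i=2: S_2 = -3.57 * (-2.1)^2 ≈ -15.74
i=3: S_3 = -3.57 * (-2.1)^3 ≈ 33.06
The first 4 terms are: [-3.57, 7.5, -15.74, 33.06]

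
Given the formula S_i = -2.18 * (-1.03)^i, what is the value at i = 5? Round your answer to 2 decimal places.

S_5 = -2.18 * (-1.03)^5 ≈ -2.18 * -1.1593 ≈ 2.53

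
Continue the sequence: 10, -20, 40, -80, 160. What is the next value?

Ratios: -20 / 10 = -2.0
This is a geometric sequence with common ratio r = -2.
Next term = 160 * -2 = -320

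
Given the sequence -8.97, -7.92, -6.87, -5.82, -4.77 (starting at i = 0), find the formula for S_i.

Check differences: -7.92 - -8.97 = 1.05
-6.87 - -7.92 = 1.05
Common difference d = 1.05.
First term a = -8.97.
Formula: S_i = -8.97 + 1.05*i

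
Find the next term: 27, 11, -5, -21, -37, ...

Differences: 11 - 27 = -16
This is an arithmetic sequence with common difference d = -16.
Next term = -37 + -16 = -53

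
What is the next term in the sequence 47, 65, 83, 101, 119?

Differences: 65 - 47 = 18
This is an arithmetic sequence with common difference d = 18.
Next term = 119 + 18 = 137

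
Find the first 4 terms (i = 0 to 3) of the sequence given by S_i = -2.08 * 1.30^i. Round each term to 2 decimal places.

This is a geometric sequence.
i=0: S_0 = -2.08 * 1.3^0 = -2.08
i=1: S_1 = -2.08 * 1.3^1 ≈ -2.7
i=2: S_2 = -2.08 * 1.3^2 ≈ -3.52
i=3: S_3 = -2.08 * 1.3^3 ≈ -4.57
The first 4 terms are: [-2.08, -2.7, -3.52, -4.57]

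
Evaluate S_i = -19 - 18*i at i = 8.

S_8 = -19 + -18*8 = -19 + -144 = -163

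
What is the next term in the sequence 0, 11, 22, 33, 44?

Differences: 11 - 0 = 11
This is an arithmetic sequence with common difference d = 11.
Next term = 44 + 11 = 55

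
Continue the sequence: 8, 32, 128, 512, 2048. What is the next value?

Ratios: 32 / 8 = 4.0
This is a geometric sequence with common ratio r = 4.
Next term = 2048 * 4 = 8192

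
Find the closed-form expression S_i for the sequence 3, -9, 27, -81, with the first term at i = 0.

Check ratios: -9 / 3 = -3.0
Common ratio r = -3.
First term a = 3.
Formula: S_i = 3 * (-3)^i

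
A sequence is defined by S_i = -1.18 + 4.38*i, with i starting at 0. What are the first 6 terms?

This is an arithmetic sequence.
i=0: S_0 = -1.18 + 4.38*0 = -1.18
i=1: S_1 = -1.18 + 4.38*1 = 3.2
i=2: S_2 = -1.18 + 4.38*2 = 7.58
i=3: S_3 = -1.18 + 4.38*3 = 11.96
i=4: S_4 = -1.18 + 4.38*4 = 16.34
i=5: S_5 = -1.18 + 4.38*5 = 20.72
The first 6 terms are: [-1.18, 3.2, 7.58, 11.96, 16.34, 20.72]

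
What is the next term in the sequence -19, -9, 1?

Differences: -9 - -19 = 10
This is an arithmetic sequence with common difference d = 10.
Next term = 1 + 10 = 11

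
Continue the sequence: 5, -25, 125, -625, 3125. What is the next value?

Ratios: -25 / 5 = -5.0
This is a geometric sequence with common ratio r = -5.
Next term = 3125 * -5 = -15625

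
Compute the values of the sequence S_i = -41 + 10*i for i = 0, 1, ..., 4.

This is an arithmetic sequence.
i=0: S_0 = -41 + 10*0 = -41
i=1: S_1 = -41 + 10*1 = -31
i=2: S_2 = -41 + 10*2 = -21
i=3: S_3 = -41 + 10*3 = -11
i=4: S_4 = -41 + 10*4 = -1
The first 5 terms are: [-41, -31, -21, -11, -1]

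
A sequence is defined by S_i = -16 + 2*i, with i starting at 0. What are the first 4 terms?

This is an arithmetic sequence.
i=0: S_0 = -16 + 2*0 = -16
i=1: S_1 = -16 + 2*1 = -14
i=2: S_2 = -16 + 2*2 = -12
i=3: S_3 = -16 + 2*3 = -10
The first 4 terms are: [-16, -14, -12, -10]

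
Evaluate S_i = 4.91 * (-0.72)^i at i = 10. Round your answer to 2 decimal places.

S_10 = 4.91 * (-0.72)^10 ≈ 4.91 * 0.0374 ≈ 0.18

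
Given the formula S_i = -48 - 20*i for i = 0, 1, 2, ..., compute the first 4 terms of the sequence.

This is an arithmetic sequence.
i=0: S_0 = -48 + -20*0 = -48
i=1: S_1 = -48 + -20*1 = -68
i=2: S_2 = -48 + -20*2 = -88
i=3: S_3 = -48 + -20*3 = -108
The first 4 terms are: [-48, -68, -88, -108]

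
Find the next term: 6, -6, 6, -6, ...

Ratios: -6 / 6 = -1.0
This is a geometric sequence with common ratio r = -1.
Next term = -6 * -1 = 6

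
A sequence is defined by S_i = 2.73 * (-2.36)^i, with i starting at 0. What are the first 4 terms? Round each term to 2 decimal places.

This is a geometric sequence.
i=0: S_0 = 2.73 * (-2.36)^0 = 2.73
i=1: S_1 = 2.73 * (-2.36)^1 ≈ -6.44
i=2: S_2 = 2.73 * (-2.36)^2 ≈ 15.21
i=3: S_3 = 2.73 * (-2.36)^3 ≈ -35.88
The first 4 terms are: [2.73, -6.44, 15.21, -35.88]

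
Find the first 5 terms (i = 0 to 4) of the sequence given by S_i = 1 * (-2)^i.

This is a geometric sequence.
i=0: S_0 = 1 * (-2)^0 = 1
i=1: S_1 = 1 * (-2)^1 = -2
i=2: S_2 = 1 * (-2)^2 = 4
i=3: S_3 = 1 * (-2)^3 = -8
i=4: S_4 = 1 * (-2)^4 = 16
The first 5 terms are: [1, -2, 4, -8, 16]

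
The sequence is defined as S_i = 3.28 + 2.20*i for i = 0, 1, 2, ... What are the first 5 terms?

This is an arithmetic sequence.
i=0: S_0 = 3.28 + 2.2*0 = 3.28
i=1: S_1 = 3.28 + 2.2*1 = 5.48
i=2: S_2 = 3.28 + 2.2*2 = 7.68
i=3: S_3 = 3.28 + 2.2*3 = 9.88
i=4: S_4 = 3.28 + 2.2*4 = 12.08
The first 5 terms are: [3.28, 5.48, 7.68, 9.88, 12.08]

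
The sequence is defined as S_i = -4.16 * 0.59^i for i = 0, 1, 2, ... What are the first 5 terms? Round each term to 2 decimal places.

This is a geometric sequence.
i=0: S_0 = -4.16 * 0.59^0 = -4.16
i=1: S_1 = -4.16 * 0.59^1 ≈ -2.45
i=2: S_2 = -4.16 * 0.59^2 ≈ -1.45
i=3: S_3 = -4.16 * 0.59^3 ≈ -0.85
i=4: S_4 = -4.16 * 0.59^4 ≈ -0.5
The first 5 terms are: [-4.16, -2.45, -1.45, -0.85, -0.5]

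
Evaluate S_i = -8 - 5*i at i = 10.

S_10 = -8 + -5*10 = -8 + -50 = -58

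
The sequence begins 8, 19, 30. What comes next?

Differences: 19 - 8 = 11
This is an arithmetic sequence with common difference d = 11.
Next term = 30 + 11 = 41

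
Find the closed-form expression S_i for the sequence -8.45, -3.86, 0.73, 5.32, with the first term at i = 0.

Check differences: -3.86 - -8.45 = 4.59
0.73 - -3.86 = 4.59
Common difference d = 4.59.
First term a = -8.45.
Formula: S_i = -8.45 + 4.59*i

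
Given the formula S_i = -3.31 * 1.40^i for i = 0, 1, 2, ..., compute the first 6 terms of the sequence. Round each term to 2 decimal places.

This is a geometric sequence.
i=0: S_0 = -3.31 * 1.4^0 = -3.31
i=1: S_1 = -3.31 * 1.4^1 ≈ -4.63
i=2: S_2 = -3.31 * 1.4^2 ≈ -6.49
i=3: S_3 = -3.31 * 1.4^3 ≈ -9.08
i=4: S_4 = -3.31 * 1.4^4 ≈ -12.72
i=5: S_5 = -3.31 * 1.4^5 ≈ -17.8
The first 6 terms are: [-3.31, -4.63, -6.49, -9.08, -12.72, -17.8]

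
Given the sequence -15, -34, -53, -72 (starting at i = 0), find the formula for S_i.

Check differences: -34 - -15 = -19
-53 - -34 = -19
Common difference d = -19.
First term a = -15.
Formula: S_i = -15 - 19*i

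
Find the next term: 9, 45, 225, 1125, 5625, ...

Ratios: 45 / 9 = 5.0
This is a geometric sequence with common ratio r = 5.
Next term = 5625 * 5 = 28125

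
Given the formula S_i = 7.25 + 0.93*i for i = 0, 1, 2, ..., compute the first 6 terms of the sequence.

This is an arithmetic sequence.
i=0: S_0 = 7.25 + 0.93*0 = 7.25
i=1: S_1 = 7.25 + 0.93*1 = 8.18
i=2: S_2 = 7.25 + 0.93*2 = 9.11
i=3: S_3 = 7.25 + 0.93*3 = 10.04
i=4: S_4 = 7.25 + 0.93*4 = 10.97
i=5: S_5 = 7.25 + 0.93*5 = 11.9
The first 6 terms are: [7.25, 8.18, 9.11, 10.04, 10.97, 11.9]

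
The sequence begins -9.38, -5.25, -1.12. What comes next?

Differences: -5.25 - -9.38 = 4.13
This is an arithmetic sequence with common difference d = 4.13.
Next term = -1.12 + 4.13 = 3.01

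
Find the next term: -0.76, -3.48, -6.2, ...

Differences: -3.48 - -0.76 = -2.72
This is an arithmetic sequence with common difference d = -2.72.
Next term = -6.2 + -2.72 = -8.92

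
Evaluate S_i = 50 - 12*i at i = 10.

S_10 = 50 + -12*10 = 50 + -120 = -70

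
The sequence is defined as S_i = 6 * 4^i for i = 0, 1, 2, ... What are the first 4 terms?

This is a geometric sequence.
i=0: S_0 = 6 * 4^0 = 6
i=1: S_1 = 6 * 4^1 = 24
i=2: S_2 = 6 * 4^2 = 96
i=3: S_3 = 6 * 4^3 = 384
The first 4 terms are: [6, 24, 96, 384]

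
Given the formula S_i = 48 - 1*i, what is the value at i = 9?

S_9 = 48 + -1*9 = 48 + -9 = 39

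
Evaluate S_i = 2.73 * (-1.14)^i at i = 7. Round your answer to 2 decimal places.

S_7 = 2.73 * (-1.14)^7 ≈ 2.73 * -2.5023 ≈ -6.83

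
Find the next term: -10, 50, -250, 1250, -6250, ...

Ratios: 50 / -10 = -5.0
This is a geometric sequence with common ratio r = -5.
Next term = -6250 * -5 = 31250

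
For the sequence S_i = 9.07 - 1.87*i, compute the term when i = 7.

S_7 = 9.07 + -1.87*7 = 9.07 + -13.09 = -4.02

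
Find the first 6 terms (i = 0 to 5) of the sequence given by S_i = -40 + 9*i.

This is an arithmetic sequence.
i=0: S_0 = -40 + 9*0 = -40
i=1: S_1 = -40 + 9*1 = -31
i=2: S_2 = -40 + 9*2 = -22
i=3: S_3 = -40 + 9*3 = -13
i=4: S_4 = -40 + 9*4 = -4
i=5: S_5 = -40 + 9*5 = 5
The first 6 terms are: [-40, -31, -22, -13, -4, 5]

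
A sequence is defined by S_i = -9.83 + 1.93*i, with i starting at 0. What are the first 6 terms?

This is an arithmetic sequence.
i=0: S_0 = -9.83 + 1.93*0 = -9.83
i=1: S_1 = -9.83 + 1.93*1 = -7.9
i=2: S_2 = -9.83 + 1.93*2 = -5.97
i=3: S_3 = -9.83 + 1.93*3 = -4.04
i=4: S_4 = -9.83 + 1.93*4 = -2.11
i=5: S_5 = -9.83 + 1.93*5 = -0.18
The first 6 terms are: [-9.83, -7.9, -5.97, -4.04, -2.11, -0.18]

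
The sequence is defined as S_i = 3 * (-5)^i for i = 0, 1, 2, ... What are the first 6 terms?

This is a geometric sequence.
i=0: S_0 = 3 * (-5)^0 = 3
i=1: S_1 = 3 * (-5)^1 = -15
i=2: S_2 = 3 * (-5)^2 = 75
i=3: S_3 = 3 * (-5)^3 = -375
i=4: S_4 = 3 * (-5)^4 = 1875
i=5: S_5 = 3 * (-5)^5 = -9375
The first 6 terms are: [3, -15, 75, -375, 1875, -9375]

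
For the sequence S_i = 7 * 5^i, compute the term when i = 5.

S_5 = 7 * 5^5 = 7 * 3125 = 21875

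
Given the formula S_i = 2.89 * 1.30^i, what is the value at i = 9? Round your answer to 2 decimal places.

S_9 = 2.89 * 1.3^9 ≈ 2.89 * 10.6045 ≈ 30.65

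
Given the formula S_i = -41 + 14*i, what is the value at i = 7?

S_7 = -41 + 14*7 = -41 + 98 = 57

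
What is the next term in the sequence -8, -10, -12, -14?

Differences: -10 - -8 = -2
This is an arithmetic sequence with common difference d = -2.
Next term = -14 + -2 = -16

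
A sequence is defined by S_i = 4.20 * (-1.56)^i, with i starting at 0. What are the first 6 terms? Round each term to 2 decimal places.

This is a geometric sequence.
i=0: S_0 = 4.2 * (-1.56)^0 = 4.2
i=1: S_1 = 4.2 * (-1.56)^1 ≈ -6.55
i=2: S_2 = 4.2 * (-1.56)^2 ≈ 10.22
i=3: S_3 = 4.2 * (-1.56)^3 ≈ -15.94
i=4: S_4 = 4.2 * (-1.56)^4 ≈ 24.87
i=5: S_5 = 4.2 * (-1.56)^5 ≈ -38.8
The first 6 terms are: [4.2, -6.55, 10.22, -15.94, 24.87, -38.8]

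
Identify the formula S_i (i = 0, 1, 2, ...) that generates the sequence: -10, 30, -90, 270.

Check ratios: 30 / -10 = -3.0
Common ratio r = -3.
First term a = -10.
Formula: S_i = -10 * (-3)^i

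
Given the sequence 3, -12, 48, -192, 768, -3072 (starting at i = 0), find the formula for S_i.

Check ratios: -12 / 3 = -4.0
Common ratio r = -4.
First term a = 3.
Formula: S_i = 3 * (-4)^i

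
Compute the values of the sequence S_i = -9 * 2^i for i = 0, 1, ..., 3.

This is a geometric sequence.
i=0: S_0 = -9 * 2^0 = -9
i=1: S_1 = -9 * 2^1 = -18
i=2: S_2 = -9 * 2^2 = -36
i=3: S_3 = -9 * 2^3 = -72
The first 4 terms are: [-9, -18, -36, -72]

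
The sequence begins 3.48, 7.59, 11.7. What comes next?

Differences: 7.59 - 3.48 = 4.11
This is an arithmetic sequence with common difference d = 4.11.
Next term = 11.7 + 4.11 = 15.81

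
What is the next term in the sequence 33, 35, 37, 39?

Differences: 35 - 33 = 2
This is an arithmetic sequence with common difference d = 2.
Next term = 39 + 2 = 41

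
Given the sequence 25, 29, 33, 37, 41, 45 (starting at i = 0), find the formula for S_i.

Check differences: 29 - 25 = 4
33 - 29 = 4
Common difference d = 4.
First term a = 25.
Formula: S_i = 25 + 4*i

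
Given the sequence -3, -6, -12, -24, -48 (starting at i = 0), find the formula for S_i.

Check ratios: -6 / -3 = 2.0
Common ratio r = 2.
First term a = -3.
Formula: S_i = -3 * 2^i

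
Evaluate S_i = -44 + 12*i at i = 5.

S_5 = -44 + 12*5 = -44 + 60 = 16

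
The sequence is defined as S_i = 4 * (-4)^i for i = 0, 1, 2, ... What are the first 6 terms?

This is a geometric sequence.
i=0: S_0 = 4 * (-4)^0 = 4
i=1: S_1 = 4 * (-4)^1 = -16
i=2: S_2 = 4 * (-4)^2 = 64
i=3: S_3 = 4 * (-4)^3 = -256
i=4: S_4 = 4 * (-4)^4 = 1024
i=5: S_5 = 4 * (-4)^5 = -4096
The first 6 terms are: [4, -16, 64, -256, 1024, -4096]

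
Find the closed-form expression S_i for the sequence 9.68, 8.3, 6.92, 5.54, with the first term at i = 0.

Check differences: 8.3 - 9.68 = -1.38
6.92 - 8.3 = -1.38
Common difference d = -1.38.
First term a = 9.68.
Formula: S_i = 9.68 - 1.38*i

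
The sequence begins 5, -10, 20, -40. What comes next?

Ratios: -10 / 5 = -2.0
This is a geometric sequence with common ratio r = -2.
Next term = -40 * -2 = 80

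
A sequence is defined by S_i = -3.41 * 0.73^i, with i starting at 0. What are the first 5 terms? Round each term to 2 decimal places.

This is a geometric sequence.
i=0: S_0 = -3.41 * 0.73^0 = -3.41
i=1: S_1 = -3.41 * 0.73^1 ≈ -2.49
i=2: S_2 = -3.41 * 0.73^2 ≈ -1.82
i=3: S_3 = -3.41 * 0.73^3 ≈ -1.33
i=4: S_4 = -3.41 * 0.73^4 ≈ -0.97
The first 5 terms are: [-3.41, -2.49, -1.82, -1.33, -0.97]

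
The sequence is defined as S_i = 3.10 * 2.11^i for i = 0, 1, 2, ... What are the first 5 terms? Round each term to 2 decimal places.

This is a geometric sequence.
i=0: S_0 = 3.1 * 2.11^0 = 3.1
i=1: S_1 = 3.1 * 2.11^1 ≈ 6.54
i=2: S_2 = 3.1 * 2.11^2 ≈ 13.8
i=3: S_3 = 3.1 * 2.11^3 ≈ 29.12
i=4: S_4 = 3.1 * 2.11^4 ≈ 61.45
The first 5 terms are: [3.1, 6.54, 13.8, 29.12, 61.45]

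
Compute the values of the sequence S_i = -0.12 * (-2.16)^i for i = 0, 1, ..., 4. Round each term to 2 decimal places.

This is a geometric sequence.
i=0: S_0 = -0.12 * (-2.16)^0 = -0.12
i=1: S_1 = -0.12 * (-2.16)^1 ≈ 0.26
i=2: S_2 = -0.12 * (-2.16)^2 ≈ -0.56
i=3: S_3 = -0.12 * (-2.16)^3 ≈ 1.21
i=4: S_4 = -0.12 * (-2.16)^4 ≈ -2.61
The first 5 terms are: [-0.12, 0.26, -0.56, 1.21, -2.61]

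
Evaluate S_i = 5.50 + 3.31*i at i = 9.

S_9 = 5.5 + 3.31*9 = 5.5 + 29.79 = 35.29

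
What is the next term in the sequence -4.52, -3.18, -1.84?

Differences: -3.18 - -4.52 = 1.34
This is an arithmetic sequence with common difference d = 1.34.
Next term = -1.84 + 1.34 = -0.5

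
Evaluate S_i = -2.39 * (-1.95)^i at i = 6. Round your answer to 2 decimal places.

S_6 = -2.39 * (-1.95)^6 ≈ -2.39 * 54.9804 ≈ -131.4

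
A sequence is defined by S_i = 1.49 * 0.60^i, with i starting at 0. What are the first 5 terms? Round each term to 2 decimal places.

This is a geometric sequence.
i=0: S_0 = 1.49 * 0.6^0 = 1.49
i=1: S_1 = 1.49 * 0.6^1 ≈ 0.89
i=2: S_2 = 1.49 * 0.6^2 ≈ 0.54
i=3: S_3 = 1.49 * 0.6^3 ≈ 0.32
i=4: S_4 = 1.49 * 0.6^4 ≈ 0.19
The first 5 terms are: [1.49, 0.89, 0.54, 0.32, 0.19]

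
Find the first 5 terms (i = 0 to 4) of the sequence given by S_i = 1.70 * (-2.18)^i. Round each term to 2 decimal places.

This is a geometric sequence.
i=0: S_0 = 1.7 * (-2.18)^0 = 1.7
i=1: S_1 = 1.7 * (-2.18)^1 ≈ -3.71
i=2: S_2 = 1.7 * (-2.18)^2 ≈ 8.08
i=3: S_3 = 1.7 * (-2.18)^3 ≈ -17.61
i=4: S_4 = 1.7 * (-2.18)^4 ≈ 38.4
The first 5 terms are: [1.7, -3.71, 8.08, -17.61, 38.4]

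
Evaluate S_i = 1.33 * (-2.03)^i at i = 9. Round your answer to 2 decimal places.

S_9 = 1.33 * (-2.03)^9 ≈ 1.33 * -585.4157 ≈ -778.6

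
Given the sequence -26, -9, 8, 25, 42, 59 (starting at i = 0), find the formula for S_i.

Check differences: -9 - -26 = 17
8 - -9 = 17
Common difference d = 17.
First term a = -26.
Formula: S_i = -26 + 17*i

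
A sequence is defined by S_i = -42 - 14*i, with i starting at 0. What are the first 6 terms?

This is an arithmetic sequence.
i=0: S_0 = -42 + -14*0 = -42
i=1: S_1 = -42 + -14*1 = -56
i=2: S_2 = -42 + -14*2 = -70
i=3: S_3 = -42 + -14*3 = -84
i=4: S_4 = -42 + -14*4 = -98
i=5: S_5 = -42 + -14*5 = -112
The first 6 terms are: [-42, -56, -70, -84, -98, -112]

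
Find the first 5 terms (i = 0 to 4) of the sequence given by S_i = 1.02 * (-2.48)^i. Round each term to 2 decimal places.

This is a geometric sequence.
i=0: S_0 = 1.02 * (-2.48)^0 = 1.02
i=1: S_1 = 1.02 * (-2.48)^1 ≈ -2.53
i=2: S_2 = 1.02 * (-2.48)^2 ≈ 6.27
i=3: S_3 = 1.02 * (-2.48)^3 ≈ -15.56
i=4: S_4 = 1.02 * (-2.48)^4 ≈ 38.58
The first 5 terms are: [1.02, -2.53, 6.27, -15.56, 38.58]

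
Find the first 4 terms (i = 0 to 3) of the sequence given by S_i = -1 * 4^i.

This is a geometric sequence.
i=0: S_0 = -1 * 4^0 = -1
i=1: S_1 = -1 * 4^1 = -4
i=2: S_2 = -1 * 4^2 = -16
i=3: S_3 = -1 * 4^3 = -64
The first 4 terms are: [-1, -4, -16, -64]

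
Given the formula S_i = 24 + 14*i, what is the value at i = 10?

S_10 = 24 + 14*10 = 24 + 140 = 164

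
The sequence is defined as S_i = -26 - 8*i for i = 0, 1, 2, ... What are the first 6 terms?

This is an arithmetic sequence.
i=0: S_0 = -26 + -8*0 = -26
i=1: S_1 = -26 + -8*1 = -34
i=2: S_2 = -26 + -8*2 = -42
i=3: S_3 = -26 + -8*3 = -50
i=4: S_4 = -26 + -8*4 = -58
i=5: S_5 = -26 + -8*5 = -66
The first 6 terms are: [-26, -34, -42, -50, -58, -66]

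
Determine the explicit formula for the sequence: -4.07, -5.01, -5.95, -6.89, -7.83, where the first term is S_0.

Check differences: -5.01 - -4.07 = -0.94
-5.95 - -5.01 = -0.94
Common difference d = -0.94.
First term a = -4.07.
Formula: S_i = -4.07 - 0.94*i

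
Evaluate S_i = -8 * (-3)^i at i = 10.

S_10 = -8 * (-3)^10 = -8 * 59049 = -472392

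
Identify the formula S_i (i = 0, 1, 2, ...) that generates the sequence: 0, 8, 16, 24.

Check differences: 8 - 0 = 8
16 - 8 = 8
Common difference d = 8.
First term a = 0.
Formula: S_i = 0 + 8*i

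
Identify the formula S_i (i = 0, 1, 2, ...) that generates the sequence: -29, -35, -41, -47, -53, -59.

Check differences: -35 - -29 = -6
-41 - -35 = -6
Common difference d = -6.
First term a = -29.
Formula: S_i = -29 - 6*i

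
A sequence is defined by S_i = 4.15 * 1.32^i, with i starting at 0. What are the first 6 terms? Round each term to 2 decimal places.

This is a geometric sequence.
i=0: S_0 = 4.15 * 1.32^0 = 4.15
i=1: S_1 = 4.15 * 1.32^1 ≈ 5.48
i=2: S_2 = 4.15 * 1.32^2 ≈ 7.23
i=3: S_3 = 4.15 * 1.32^3 ≈ 9.54
i=4: S_4 = 4.15 * 1.32^4 ≈ 12.6
i=5: S_5 = 4.15 * 1.32^5 ≈ 16.63
The first 6 terms are: [4.15, 5.48, 7.23, 9.54, 12.6, 16.63]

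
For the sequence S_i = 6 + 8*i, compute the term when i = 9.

S_9 = 6 + 8*9 = 6 + 72 = 78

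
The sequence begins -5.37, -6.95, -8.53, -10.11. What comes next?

Differences: -6.95 - -5.37 = -1.58
This is an arithmetic sequence with common difference d = -1.58.
Next term = -10.11 + -1.58 = -11.69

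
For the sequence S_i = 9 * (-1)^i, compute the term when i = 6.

S_6 = 9 * (-1)^6 = 9 * 1 = 9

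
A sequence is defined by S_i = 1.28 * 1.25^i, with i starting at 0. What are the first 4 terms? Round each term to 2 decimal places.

This is a geometric sequence.
i=0: S_0 = 1.28 * 1.25^0 = 1.28
i=1: S_1 = 1.28 * 1.25^1 = 1.6
i=2: S_2 = 1.28 * 1.25^2 = 2.0
i=3: S_3 = 1.28 * 1.25^3 = 2.5
The first 4 terms are: [1.28, 1.6, 2.0, 2.5]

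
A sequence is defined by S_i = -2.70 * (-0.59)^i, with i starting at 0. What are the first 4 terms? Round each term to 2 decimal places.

This is a geometric sequence.
i=0: S_0 = -2.7 * (-0.59)^0 = -2.7
i=1: S_1 = -2.7 * (-0.59)^1 ≈ 1.59
i=2: S_2 = -2.7 * (-0.59)^2 ≈ -0.94
i=3: S_3 = -2.7 * (-0.59)^3 ≈ 0.55
The first 4 terms are: [-2.7, 1.59, -0.94, 0.55]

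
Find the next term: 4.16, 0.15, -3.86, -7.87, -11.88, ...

Differences: 0.15 - 4.16 = -4.01
This is an arithmetic sequence with common difference d = -4.01.
Next term = -11.88 + -4.01 = -15.89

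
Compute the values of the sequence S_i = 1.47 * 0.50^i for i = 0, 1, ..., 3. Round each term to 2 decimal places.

This is a geometric sequence.
i=0: S_0 = 1.47 * 0.5^0 = 1.47
i=1: S_1 = 1.47 * 0.5^1 ≈ 0.74
i=2: S_2 = 1.47 * 0.5^2 ≈ 0.37
i=3: S_3 = 1.47 * 0.5^3 ≈ 0.18
The first 4 terms are: [1.47, 0.74, 0.37, 0.18]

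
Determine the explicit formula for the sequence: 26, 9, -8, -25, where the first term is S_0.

Check differences: 9 - 26 = -17
-8 - 9 = -17
Common difference d = -17.
First term a = 26.
Formula: S_i = 26 - 17*i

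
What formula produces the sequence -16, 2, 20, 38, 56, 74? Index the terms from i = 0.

Check differences: 2 - -16 = 18
20 - 2 = 18
Common difference d = 18.
First term a = -16.
Formula: S_i = -16 + 18*i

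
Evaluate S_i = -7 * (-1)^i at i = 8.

S_8 = -7 * (-1)^8 = -7 * 1 = -7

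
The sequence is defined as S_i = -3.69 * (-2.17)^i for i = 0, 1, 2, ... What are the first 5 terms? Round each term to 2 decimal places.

This is a geometric sequence.
i=0: S_0 = -3.69 * (-2.17)^0 = -3.69
i=1: S_1 = -3.69 * (-2.17)^1 ≈ 8.01
i=2: S_2 = -3.69 * (-2.17)^2 ≈ -17.38
i=3: S_3 = -3.69 * (-2.17)^3 ≈ 37.71
i=4: S_4 = -3.69 * (-2.17)^4 ≈ -81.82
The first 5 terms are: [-3.69, 8.01, -17.38, 37.71, -81.82]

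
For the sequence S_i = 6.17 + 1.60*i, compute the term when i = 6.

S_6 = 6.17 + 1.6*6 = 6.17 + 9.6 = 15.77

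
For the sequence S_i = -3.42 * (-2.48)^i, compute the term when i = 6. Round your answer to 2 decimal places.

S_6 = -3.42 * (-2.48)^6 ≈ -3.42 * 232.6538 ≈ -795.68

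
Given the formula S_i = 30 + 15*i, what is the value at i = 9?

S_9 = 30 + 15*9 = 30 + 135 = 165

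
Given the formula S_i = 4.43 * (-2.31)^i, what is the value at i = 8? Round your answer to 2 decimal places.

S_8 = 4.43 * (-2.31)^8 ≈ 4.43 * 810.7666 ≈ 3591.7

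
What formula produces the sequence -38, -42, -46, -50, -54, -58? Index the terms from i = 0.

Check differences: -42 - -38 = -4
-46 - -42 = -4
Common difference d = -4.
First term a = -38.
Formula: S_i = -38 - 4*i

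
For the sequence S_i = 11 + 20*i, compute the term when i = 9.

S_9 = 11 + 20*9 = 11 + 180 = 191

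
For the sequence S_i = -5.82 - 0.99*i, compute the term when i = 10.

S_10 = -5.82 + -0.99*10 = -5.82 + -9.9 = -15.72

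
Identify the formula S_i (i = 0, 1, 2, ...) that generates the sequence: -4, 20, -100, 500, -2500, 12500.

Check ratios: 20 / -4 = -5.0
Common ratio r = -5.
First term a = -4.
Formula: S_i = -4 * (-5)^i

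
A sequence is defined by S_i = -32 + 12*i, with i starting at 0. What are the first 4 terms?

This is an arithmetic sequence.
i=0: S_0 = -32 + 12*0 = -32
i=1: S_1 = -32 + 12*1 = -20
i=2: S_2 = -32 + 12*2 = -8
i=3: S_3 = -32 + 12*3 = 4
The first 4 terms are: [-32, -20, -8, 4]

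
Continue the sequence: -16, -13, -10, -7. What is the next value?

Differences: -13 - -16 = 3
This is an arithmetic sequence with common difference d = 3.
Next term = -7 + 3 = -4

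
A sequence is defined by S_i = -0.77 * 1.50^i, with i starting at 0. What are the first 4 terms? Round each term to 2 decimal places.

This is a geometric sequence.
i=0: S_0 = -0.77 * 1.5^0 = -0.77
i=1: S_1 = -0.77 * 1.5^1 ≈ -1.16
i=2: S_2 = -0.77 * 1.5^2 ≈ -1.73
i=3: S_3 = -0.77 * 1.5^3 ≈ -2.6
The first 4 terms are: [-0.77, -1.16, -1.73, -2.6]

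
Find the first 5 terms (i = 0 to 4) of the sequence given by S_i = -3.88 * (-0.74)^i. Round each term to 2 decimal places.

This is a geometric sequence.
i=0: S_0 = -3.88 * (-0.74)^0 = -3.88
i=1: S_1 = -3.88 * (-0.74)^1 ≈ 2.87
i=2: S_2 = -3.88 * (-0.74)^2 ≈ -2.12
i=3: S_3 = -3.88 * (-0.74)^3 ≈ 1.57
i=4: S_4 = -3.88 * (-0.74)^4 ≈ -1.16
The first 5 terms are: [-3.88, 2.87, -2.12, 1.57, -1.16]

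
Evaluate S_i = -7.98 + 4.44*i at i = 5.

S_5 = -7.98 + 4.44*5 = -7.98 + 22.2 = 14.22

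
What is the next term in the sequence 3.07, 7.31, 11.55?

Differences: 7.31 - 3.07 = 4.24
This is an arithmetic sequence with common difference d = 4.24.
Next term = 11.55 + 4.24 = 15.79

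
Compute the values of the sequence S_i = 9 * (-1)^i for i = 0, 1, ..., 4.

This is a geometric sequence.
i=0: S_0 = 9 * (-1)^0 = 9
i=1: S_1 = 9 * (-1)^1 = -9
i=2: S_2 = 9 * (-1)^2 = 9
i=3: S_3 = 9 * (-1)^3 = -9
i=4: S_4 = 9 * (-1)^4 = 9
The first 5 terms are: [9, -9, 9, -9, 9]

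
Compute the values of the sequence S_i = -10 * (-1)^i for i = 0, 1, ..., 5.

This is a geometric sequence.
i=0: S_0 = -10 * (-1)^0 = -10
i=1: S_1 = -10 * (-1)^1 = 10
i=2: S_2 = -10 * (-1)^2 = -10
i=3: S_3 = -10 * (-1)^3 = 10
i=4: S_4 = -10 * (-1)^4 = -10
i=5: S_5 = -10 * (-1)^5 = 10
The first 6 terms are: [-10, 10, -10, 10, -10, 10]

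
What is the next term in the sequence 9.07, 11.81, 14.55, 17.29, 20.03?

Differences: 11.81 - 9.07 = 2.74
This is an arithmetic sequence with common difference d = 2.74.
Next term = 20.03 + 2.74 = 22.77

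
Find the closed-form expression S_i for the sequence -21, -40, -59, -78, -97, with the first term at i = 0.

Check differences: -40 - -21 = -19
-59 - -40 = -19
Common difference d = -19.
First term a = -21.
Formula: S_i = -21 - 19*i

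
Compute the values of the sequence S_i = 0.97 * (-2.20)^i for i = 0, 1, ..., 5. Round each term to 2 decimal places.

This is a geometric sequence.
i=0: S_0 = 0.97 * (-2.2)^0 = 0.97
i=1: S_1 = 0.97 * (-2.2)^1 ≈ -2.13
i=2: S_2 = 0.97 * (-2.2)^2 ≈ 4.69
i=3: S_3 = 0.97 * (-2.2)^3 ≈ -10.33
i=4: S_4 = 0.97 * (-2.2)^4 ≈ 22.72
i=5: S_5 = 0.97 * (-2.2)^5 ≈ -49.99
The first 6 terms are: [0.97, -2.13, 4.69, -10.33, 22.72, -49.99]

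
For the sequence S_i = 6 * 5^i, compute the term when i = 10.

S_10 = 6 * 5^10 = 6 * 9765625 = 58593750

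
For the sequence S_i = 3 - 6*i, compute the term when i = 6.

S_6 = 3 + -6*6 = 3 + -36 = -33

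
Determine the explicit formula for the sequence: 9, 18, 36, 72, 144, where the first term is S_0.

Check ratios: 18 / 9 = 2.0
Common ratio r = 2.
First term a = 9.
Formula: S_i = 9 * 2^i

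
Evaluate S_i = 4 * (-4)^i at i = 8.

S_8 = 4 * (-4)^8 = 4 * 65536 = 262144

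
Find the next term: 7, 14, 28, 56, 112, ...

Ratios: 14 / 7 = 2.0
This is a geometric sequence with common ratio r = 2.
Next term = 112 * 2 = 224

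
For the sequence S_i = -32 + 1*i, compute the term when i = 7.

S_7 = -32 + 1*7 = -32 + 7 = -25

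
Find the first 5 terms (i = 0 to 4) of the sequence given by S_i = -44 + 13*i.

This is an arithmetic sequence.
i=0: S_0 = -44 + 13*0 = -44
i=1: S_1 = -44 + 13*1 = -31
i=2: S_2 = -44 + 13*2 = -18
i=3: S_3 = -44 + 13*3 = -5
i=4: S_4 = -44 + 13*4 = 8
The first 5 terms are: [-44, -31, -18, -5, 8]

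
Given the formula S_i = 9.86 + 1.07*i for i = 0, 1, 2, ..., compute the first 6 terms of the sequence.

This is an arithmetic sequence.
i=0: S_0 = 9.86 + 1.07*0 = 9.86
i=1: S_1 = 9.86 + 1.07*1 = 10.93
i=2: S_2 = 9.86 + 1.07*2 = 12.0
i=3: S_3 = 9.86 + 1.07*3 = 13.07
i=4: S_4 = 9.86 + 1.07*4 = 14.14
i=5: S_5 = 9.86 + 1.07*5 = 15.21
The first 6 terms are: [9.86, 10.93, 12.0, 13.07, 14.14, 15.21]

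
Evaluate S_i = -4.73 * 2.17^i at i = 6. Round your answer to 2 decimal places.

S_6 = -4.73 * 2.17^6 ≈ -4.73 * 104.4139 ≈ -493.88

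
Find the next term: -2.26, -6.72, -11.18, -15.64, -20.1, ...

Differences: -6.72 - -2.26 = -4.46
This is an arithmetic sequence with common difference d = -4.46.
Next term = -20.1 + -4.46 = -24.56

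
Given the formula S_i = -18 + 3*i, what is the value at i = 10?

S_10 = -18 + 3*10 = -18 + 30 = 12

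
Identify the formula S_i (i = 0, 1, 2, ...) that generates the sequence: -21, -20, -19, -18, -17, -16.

Check differences: -20 - -21 = 1
-19 - -20 = 1
Common difference d = 1.
First term a = -21.
Formula: S_i = -21 + 1*i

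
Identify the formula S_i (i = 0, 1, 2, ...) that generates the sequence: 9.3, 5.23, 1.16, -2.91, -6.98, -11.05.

Check differences: 5.23 - 9.3 = -4.07
1.16 - 5.23 = -4.07
Common difference d = -4.07.
First term a = 9.3.
Formula: S_i = 9.30 - 4.07*i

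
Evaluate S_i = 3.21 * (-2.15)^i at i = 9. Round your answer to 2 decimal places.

S_9 = 3.21 * (-2.15)^9 ≈ 3.21 * -981.6262 ≈ -3151.02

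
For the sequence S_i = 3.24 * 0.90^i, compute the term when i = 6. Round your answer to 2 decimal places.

S_6 = 3.24 * 0.9^6 ≈ 3.24 * 0.5314 ≈ 1.72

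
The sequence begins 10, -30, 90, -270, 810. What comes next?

Ratios: -30 / 10 = -3.0
This is a geometric sequence with common ratio r = -3.
Next term = 810 * -3 = -2430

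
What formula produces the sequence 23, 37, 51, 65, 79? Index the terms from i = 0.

Check differences: 37 - 23 = 14
51 - 37 = 14
Common difference d = 14.
First term a = 23.
Formula: S_i = 23 + 14*i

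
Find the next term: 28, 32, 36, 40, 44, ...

Differences: 32 - 28 = 4
This is an arithmetic sequence with common difference d = 4.
Next term = 44 + 4 = 48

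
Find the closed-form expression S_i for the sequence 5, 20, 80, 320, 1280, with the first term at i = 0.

Check ratios: 20 / 5 = 4.0
Common ratio r = 4.
First term a = 5.
Formula: S_i = 5 * 4^i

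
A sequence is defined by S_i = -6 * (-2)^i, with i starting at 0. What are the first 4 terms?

This is a geometric sequence.
i=0: S_0 = -6 * (-2)^0 = -6
i=1: S_1 = -6 * (-2)^1 = 12
i=2: S_2 = -6 * (-2)^2 = -24
i=3: S_3 = -6 * (-2)^3 = 48
The first 4 terms are: [-6, 12, -24, 48]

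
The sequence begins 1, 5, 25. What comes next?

Ratios: 5 / 1 = 5.0
This is a geometric sequence with common ratio r = 5.
Next term = 25 * 5 = 125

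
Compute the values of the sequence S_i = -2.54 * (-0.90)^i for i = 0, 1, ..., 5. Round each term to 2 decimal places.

This is a geometric sequence.
i=0: S_0 = -2.54 * (-0.9)^0 = -2.54
i=1: S_1 = -2.54 * (-0.9)^1 ≈ 2.29
i=2: S_2 = -2.54 * (-0.9)^2 ≈ -2.06
i=3: S_3 = -2.54 * (-0.9)^3 ≈ 1.85
i=4: S_4 = -2.54 * (-0.9)^4 ≈ -1.67
i=5: S_5 = -2.54 * (-0.9)^5 ≈ 1.5
The first 6 terms are: [-2.54, 2.29, -2.06, 1.85, -1.67, 1.5]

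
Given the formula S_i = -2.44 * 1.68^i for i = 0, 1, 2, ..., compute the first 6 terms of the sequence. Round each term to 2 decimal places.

This is a geometric sequence.
i=0: S_0 = -2.44 * 1.68^0 = -2.44
i=1: S_1 = -2.44 * 1.68^1 ≈ -4.1
i=2: S_2 = -2.44 * 1.68^2 ≈ -6.89
i=3: S_3 = -2.44 * 1.68^3 ≈ -11.57
i=4: S_4 = -2.44 * 1.68^4 ≈ -19.44
i=5: S_5 = -2.44 * 1.68^5 ≈ -32.65
The first 6 terms are: [-2.44, -4.1, -6.89, -11.57, -19.44, -32.65]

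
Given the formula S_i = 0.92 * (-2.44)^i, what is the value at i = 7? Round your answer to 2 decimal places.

S_7 = 0.92 * (-2.44)^7 ≈ 0.92 * -514.907 ≈ -473.71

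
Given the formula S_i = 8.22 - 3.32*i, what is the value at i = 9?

S_9 = 8.22 + -3.32*9 = 8.22 + -29.88 = -21.66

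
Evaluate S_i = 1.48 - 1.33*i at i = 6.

S_6 = 1.48 + -1.33*6 = 1.48 + -7.98 = -6.5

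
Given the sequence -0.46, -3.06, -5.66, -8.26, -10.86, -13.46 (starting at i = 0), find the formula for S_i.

Check differences: -3.06 - -0.46 = -2.6
-5.66 - -3.06 = -2.6
Common difference d = -2.6.
First term a = -0.46.
Formula: S_i = -0.46 - 2.60*i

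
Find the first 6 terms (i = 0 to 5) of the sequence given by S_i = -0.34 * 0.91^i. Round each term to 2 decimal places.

This is a geometric sequence.
i=0: S_0 = -0.34 * 0.91^0 = -0.34
i=1: S_1 = -0.34 * 0.91^1 ≈ -0.31
i=2: S_2 = -0.34 * 0.91^2 ≈ -0.28
i=3: S_3 = -0.34 * 0.91^3 ≈ -0.26
i=4: S_4 = -0.34 * 0.91^4 ≈ -0.23
i=5: S_5 = -0.34 * 0.91^5 ≈ -0.21
The first 6 terms are: [-0.34, -0.31, -0.28, -0.26, -0.23, -0.21]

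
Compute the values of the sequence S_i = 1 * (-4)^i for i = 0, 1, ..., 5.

This is a geometric sequence.
i=0: S_0 = 1 * (-4)^0 = 1
i=1: S_1 = 1 * (-4)^1 = -4
i=2: S_2 = 1 * (-4)^2 = 16
i=3: S_3 = 1 * (-4)^3 = -64
i=4: S_4 = 1 * (-4)^4 = 256
i=5: S_5 = 1 * (-4)^5 = -1024
The first 6 terms are: [1, -4, 16, -64, 256, -1024]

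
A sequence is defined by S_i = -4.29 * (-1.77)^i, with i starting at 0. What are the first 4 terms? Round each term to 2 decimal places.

This is a geometric sequence.
i=0: S_0 = -4.29 * (-1.77)^0 = -4.29
i=1: S_1 = -4.29 * (-1.77)^1 ≈ 7.59
i=2: S_2 = -4.29 * (-1.77)^2 ≈ -13.44
i=3: S_3 = -4.29 * (-1.77)^3 ≈ 23.79
The first 4 terms are: [-4.29, 7.59, -13.44, 23.79]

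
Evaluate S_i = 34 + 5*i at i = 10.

S_10 = 34 + 5*10 = 34 + 50 = 84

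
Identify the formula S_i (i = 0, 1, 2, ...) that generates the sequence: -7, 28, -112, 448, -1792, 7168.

Check ratios: 28 / -7 = -4.0
Common ratio r = -4.
First term a = -7.
Formula: S_i = -7 * (-4)^i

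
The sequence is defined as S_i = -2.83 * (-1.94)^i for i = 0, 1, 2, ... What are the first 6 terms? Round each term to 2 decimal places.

This is a geometric sequence.
i=0: S_0 = -2.83 * (-1.94)^0 = -2.83
i=1: S_1 = -2.83 * (-1.94)^1 ≈ 5.49
i=2: S_2 = -2.83 * (-1.94)^2 ≈ -10.65
i=3: S_3 = -2.83 * (-1.94)^3 ≈ 20.66
i=4: S_4 = -2.83 * (-1.94)^4 ≈ -40.09
i=5: S_5 = -2.83 * (-1.94)^5 ≈ 77.77
The first 6 terms are: [-2.83, 5.49, -10.65, 20.66, -40.09, 77.77]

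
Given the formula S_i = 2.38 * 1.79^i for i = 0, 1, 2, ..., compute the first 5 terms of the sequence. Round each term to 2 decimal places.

This is a geometric sequence.
i=0: S_0 = 2.38 * 1.79^0 = 2.38
i=1: S_1 = 2.38 * 1.79^1 ≈ 4.26
i=2: S_2 = 2.38 * 1.79^2 ≈ 7.63
i=3: S_3 = 2.38 * 1.79^3 ≈ 13.65
i=4: S_4 = 2.38 * 1.79^4 ≈ 24.43
The first 5 terms are: [2.38, 4.26, 7.63, 13.65, 24.43]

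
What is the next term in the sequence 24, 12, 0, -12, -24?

Differences: 12 - 24 = -12
This is an arithmetic sequence with common difference d = -12.
Next term = -24 + -12 = -36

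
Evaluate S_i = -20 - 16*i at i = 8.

S_8 = -20 + -16*8 = -20 + -128 = -148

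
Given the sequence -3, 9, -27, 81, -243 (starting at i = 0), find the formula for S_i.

Check ratios: 9 / -3 = -3.0
Common ratio r = -3.
First term a = -3.
Formula: S_i = -3 * (-3)^i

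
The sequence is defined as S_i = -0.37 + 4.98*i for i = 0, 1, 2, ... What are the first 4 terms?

This is an arithmetic sequence.
i=0: S_0 = -0.37 + 4.98*0 = -0.37
i=1: S_1 = -0.37 + 4.98*1 = 4.61
i=2: S_2 = -0.37 + 4.98*2 = 9.59
i=3: S_3 = -0.37 + 4.98*3 = 14.57
The first 4 terms are: [-0.37, 4.61, 9.59, 14.57]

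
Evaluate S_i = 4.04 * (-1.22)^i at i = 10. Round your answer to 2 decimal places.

S_10 = 4.04 * (-1.22)^10 ≈ 4.04 * 7.3046 ≈ 29.51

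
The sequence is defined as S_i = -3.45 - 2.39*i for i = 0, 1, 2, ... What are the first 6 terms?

This is an arithmetic sequence.
i=0: S_0 = -3.45 + -2.39*0 = -3.45
i=1: S_1 = -3.45 + -2.39*1 = -5.84
i=2: S_2 = -3.45 + -2.39*2 = -8.23
i=3: S_3 = -3.45 + -2.39*3 = -10.62
i=4: S_4 = -3.45 + -2.39*4 = -13.01
i=5: S_5 = -3.45 + -2.39*5 = -15.4
The first 6 terms are: [-3.45, -5.84, -8.23, -10.62, -13.01, -15.4]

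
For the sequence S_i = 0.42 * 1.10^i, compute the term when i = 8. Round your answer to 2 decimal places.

S_8 = 0.42 * 1.1^8 ≈ 0.42 * 2.1436 ≈ 0.9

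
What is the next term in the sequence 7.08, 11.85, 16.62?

Differences: 11.85 - 7.08 = 4.77
This is an arithmetic sequence with common difference d = 4.77.
Next term = 16.62 + 4.77 = 21.39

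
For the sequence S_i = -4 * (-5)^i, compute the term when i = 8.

S_8 = -4 * (-5)^8 = -4 * 390625 = -1562500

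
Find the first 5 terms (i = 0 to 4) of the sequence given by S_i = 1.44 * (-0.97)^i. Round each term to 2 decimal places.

This is a geometric sequence.
i=0: S_0 = 1.44 * (-0.97)^0 = 1.44
i=1: S_1 = 1.44 * (-0.97)^1 ≈ -1.4
i=2: S_2 = 1.44 * (-0.97)^2 ≈ 1.35
i=3: S_3 = 1.44 * (-0.97)^3 ≈ -1.31
i=4: S_4 = 1.44 * (-0.97)^4 ≈ 1.27
The first 5 terms are: [1.44, -1.4, 1.35, -1.31, 1.27]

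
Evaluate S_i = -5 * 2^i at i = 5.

S_5 = -5 * 2^5 = -5 * 32 = -160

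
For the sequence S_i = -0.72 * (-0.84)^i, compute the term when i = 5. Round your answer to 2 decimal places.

S_5 = -0.72 * (-0.84)^5 ≈ -0.72 * -0.4182 ≈ 0.3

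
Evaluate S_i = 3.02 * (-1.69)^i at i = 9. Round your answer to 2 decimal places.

S_9 = 3.02 * (-1.69)^9 ≈ 3.02 * -112.4554 ≈ -339.62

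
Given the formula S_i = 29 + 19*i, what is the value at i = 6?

S_6 = 29 + 19*6 = 29 + 114 = 143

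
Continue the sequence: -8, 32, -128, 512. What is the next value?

Ratios: 32 / -8 = -4.0
This is a geometric sequence with common ratio r = -4.
Next term = 512 * -4 = -2048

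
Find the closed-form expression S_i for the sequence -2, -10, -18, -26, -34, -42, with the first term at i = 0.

Check differences: -10 - -2 = -8
-18 - -10 = -8
Common difference d = -8.
First term a = -2.
Formula: S_i = -2 - 8*i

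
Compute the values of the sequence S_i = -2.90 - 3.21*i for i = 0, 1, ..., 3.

This is an arithmetic sequence.
i=0: S_0 = -2.9 + -3.21*0 = -2.9
i=1: S_1 = -2.9 + -3.21*1 = -6.11
i=2: S_2 = -2.9 + -3.21*2 = -9.32
i=3: S_3 = -2.9 + -3.21*3 = -12.53
The first 4 terms are: [-2.9, -6.11, -9.32, -12.53]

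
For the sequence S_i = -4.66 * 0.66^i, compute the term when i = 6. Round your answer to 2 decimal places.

S_6 = -4.66 * 0.66^6 ≈ -4.66 * 0.0827 ≈ -0.39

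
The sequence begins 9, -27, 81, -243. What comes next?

Ratios: -27 / 9 = -3.0
This is a geometric sequence with common ratio r = -3.
Next term = -243 * -3 = 729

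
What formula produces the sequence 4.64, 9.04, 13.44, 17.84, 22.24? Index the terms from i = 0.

Check differences: 9.04 - 4.64 = 4.4
13.44 - 9.04 = 4.4
Common difference d = 4.4.
First term a = 4.64.
Formula: S_i = 4.64 + 4.40*i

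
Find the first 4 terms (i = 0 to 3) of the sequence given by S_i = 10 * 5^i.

This is a geometric sequence.
i=0: S_0 = 10 * 5^0 = 10
i=1: S_1 = 10 * 5^1 = 50
i=2: S_2 = 10 * 5^2 = 250
i=3: S_3 = 10 * 5^3 = 1250
The first 4 terms are: [10, 50, 250, 1250]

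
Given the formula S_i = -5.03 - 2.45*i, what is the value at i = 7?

S_7 = -5.03 + -2.45*7 = -5.03 + -17.15 = -22.18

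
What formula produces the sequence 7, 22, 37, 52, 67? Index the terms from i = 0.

Check differences: 22 - 7 = 15
37 - 22 = 15
Common difference d = 15.
First term a = 7.
Formula: S_i = 7 + 15*i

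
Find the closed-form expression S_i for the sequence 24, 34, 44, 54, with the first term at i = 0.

Check differences: 34 - 24 = 10
44 - 34 = 10
Common difference d = 10.
First term a = 24.
Formula: S_i = 24 + 10*i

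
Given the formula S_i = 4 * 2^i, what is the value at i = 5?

S_5 = 4 * 2^5 = 4 * 32 = 128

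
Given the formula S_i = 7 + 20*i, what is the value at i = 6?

S_6 = 7 + 20*6 = 7 + 120 = 127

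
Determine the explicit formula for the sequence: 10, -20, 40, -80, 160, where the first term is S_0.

Check ratios: -20 / 10 = -2.0
Common ratio r = -2.
First term a = 10.
Formula: S_i = 10 * (-2)^i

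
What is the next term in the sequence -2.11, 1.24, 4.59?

Differences: 1.24 - -2.11 = 3.35
This is an arithmetic sequence with common difference d = 3.35.
Next term = 4.59 + 3.35 = 7.94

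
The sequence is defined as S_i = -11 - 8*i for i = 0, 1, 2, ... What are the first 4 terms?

This is an arithmetic sequence.
i=0: S_0 = -11 + -8*0 = -11
i=1: S_1 = -11 + -8*1 = -19
i=2: S_2 = -11 + -8*2 = -27
i=3: S_3 = -11 + -8*3 = -35
The first 4 terms are: [-11, -19, -27, -35]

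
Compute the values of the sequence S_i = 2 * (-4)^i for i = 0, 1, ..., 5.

This is a geometric sequence.
i=0: S_0 = 2 * (-4)^0 = 2
i=1: S_1 = 2 * (-4)^1 = -8
i=2: S_2 = 2 * (-4)^2 = 32
i=3: S_3 = 2 * (-4)^3 = -128
i=4: S_4 = 2 * (-4)^4 = 512
i=5: S_5 = 2 * (-4)^5 = -2048
The first 6 terms are: [2, -8, 32, -128, 512, -2048]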